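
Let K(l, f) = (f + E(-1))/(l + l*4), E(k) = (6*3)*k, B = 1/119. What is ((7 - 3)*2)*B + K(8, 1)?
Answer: -1703/4760 ≈ -0.35777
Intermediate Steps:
B = 1/119 ≈ 0.0084034
E(k) = 18*k
K(l, f) = (-18 + f)/(5*l) (K(l, f) = (f + 18*(-1))/(l + l*4) = (f - 18)/(l + 4*l) = (-18 + f)/((5*l)) = (-18 + f)*(1/(5*l)) = (-18 + f)/(5*l))
((7 - 3)*2)*B + K(8, 1) = ((7 - 3)*2)*(1/119) + (⅕)*(-18 + 1)/8 = (4*2)*(1/119) + (⅕)*(⅛)*(-17) = 8*(1/119) - 17/40 = 8/119 - 17/40 = -1703/4760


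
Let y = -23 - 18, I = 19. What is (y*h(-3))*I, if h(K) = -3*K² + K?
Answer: 23370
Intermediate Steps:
h(K) = K - 3*K²
y = -41
(y*h(-3))*I = -(-123)*(1 - 3*(-3))*19 = -(-123)*(1 + 9)*19 = -(-123)*10*19 = -41*(-30)*19 = 1230*19 = 23370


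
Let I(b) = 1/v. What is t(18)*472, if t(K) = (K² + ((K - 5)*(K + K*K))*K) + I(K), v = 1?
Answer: 37926616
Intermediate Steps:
I(b) = 1 (I(b) = 1/1 = 1)
t(K) = 1 + K² + K*(-5 + K)*(K + K²) (t(K) = (K² + ((K - 5)*(K + K*K))*K) + 1 = (K² + ((-5 + K)*(K + K²))*K) + 1 = (K² + K*(-5 + K)*(K + K²)) + 1 = 1 + K² + K*(-5 + K)*(K + K²))
t(18)*472 = (1 + 18⁴ - 4*18² - 4*18³)*472 = (1 + 104976 - 4*324 - 4*5832)*472 = (1 + 104976 - 1296 - 23328)*472 = 80353*472 = 37926616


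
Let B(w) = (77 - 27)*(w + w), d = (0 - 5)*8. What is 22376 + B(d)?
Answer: 18376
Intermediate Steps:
d = -40 (d = -5*8 = -40)
B(w) = 100*w (B(w) = 50*(2*w) = 100*w)
22376 + B(d) = 22376 + 100*(-40) = 22376 - 4000 = 18376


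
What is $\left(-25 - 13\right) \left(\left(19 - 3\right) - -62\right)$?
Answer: $-2964$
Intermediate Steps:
$\left(-25 - 13\right) \left(\left(19 - 3\right) - -62\right) = - 38 \left(\left(19 - 3\right) + 62\right) = - 38 \left(16 + 62\right) = \left(-38\right) 78 = -2964$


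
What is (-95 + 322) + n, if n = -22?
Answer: 205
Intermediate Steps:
(-95 + 322) + n = (-95 + 322) - 22 = 227 - 22 = 205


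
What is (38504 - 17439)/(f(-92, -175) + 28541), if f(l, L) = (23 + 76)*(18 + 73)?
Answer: 4213/7510 ≈ 0.56099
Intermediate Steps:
f(l, L) = 9009 (f(l, L) = 99*91 = 9009)
(38504 - 17439)/(f(-92, -175) + 28541) = (38504 - 17439)/(9009 + 28541) = 21065/37550 = 21065*(1/37550) = 4213/7510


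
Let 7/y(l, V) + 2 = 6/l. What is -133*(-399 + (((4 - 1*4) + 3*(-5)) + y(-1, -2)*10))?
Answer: 224903/4 ≈ 56226.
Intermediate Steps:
y(l, V) = 7/(-2 + 6/l)
-133*(-399 + (((4 - 1*4) + 3*(-5)) + y(-1, -2)*10)) = -133*(-399 + (((4 - 1*4) + 3*(-5)) - 7*(-1)/(-6 + 2*(-1))*10)) = -133*(-399 + (((4 - 4) - 15) - 7*(-1)/(-6 - 2)*10)) = -133*(-399 + ((0 - 15) - 7*(-1)/(-8)*10)) = -133*(-399 + (-15 - 7*(-1)*(-⅛)*10)) = -133*(-399 + (-15 - 7/8*10)) = -133*(-399 + (-15 - 35/4)) = -133*(-399 - 95/4) = -133*(-1691/4) = 224903/4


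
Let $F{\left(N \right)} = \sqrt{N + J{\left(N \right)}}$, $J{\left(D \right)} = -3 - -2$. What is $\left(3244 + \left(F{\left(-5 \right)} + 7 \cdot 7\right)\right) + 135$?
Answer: $3428 + i \sqrt{6} \approx 3428.0 + 2.4495 i$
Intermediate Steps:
$J{\left(D \right)} = -1$ ($J{\left(D \right)} = -3 + 2 = -1$)
$F{\left(N \right)} = \sqrt{-1 + N}$ ($F{\left(N \right)} = \sqrt{N - 1} = \sqrt{-1 + N}$)
$\left(3244 + \left(F{\left(-5 \right)} + 7 \cdot 7\right)\right) + 135 = \left(3244 + \left(\sqrt{-1 - 5} + 7 \cdot 7\right)\right) + 135 = \left(3244 + \left(\sqrt{-6} + 49\right)\right) + 135 = \left(3244 + \left(i \sqrt{6} + 49\right)\right) + 135 = \left(3244 + \left(49 + i \sqrt{6}\right)\right) + 135 = \left(3293 + i \sqrt{6}\right) + 135 = 3428 + i \sqrt{6}$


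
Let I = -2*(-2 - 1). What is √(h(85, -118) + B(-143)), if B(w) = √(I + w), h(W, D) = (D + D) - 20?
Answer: √(-256 + I*√137) ≈ 0.3657 + 16.004*I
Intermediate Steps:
I = 6 (I = -2*(-3) = 6)
h(W, D) = -20 + 2*D (h(W, D) = 2*D - 20 = -20 + 2*D)
B(w) = √(6 + w)
√(h(85, -118) + B(-143)) = √((-20 + 2*(-118)) + √(6 - 143)) = √((-20 - 236) + √(-137)) = √(-256 + I*√137)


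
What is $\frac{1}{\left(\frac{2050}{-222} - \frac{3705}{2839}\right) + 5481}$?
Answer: $\frac{315129}{1723900819} \approx 0.0001828$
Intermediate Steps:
$\frac{1}{\left(\frac{2050}{-222} - \frac{3705}{2839}\right) + 5481} = \frac{1}{\left(2050 \left(- \frac{1}{222}\right) - \frac{3705}{2839}\right) + 5481} = \frac{1}{\left(- \frac{1025}{111} - \frac{3705}{2839}\right) + 5481} = \frac{1}{- \frac{3321230}{315129} + 5481} = \frac{1}{\frac{1723900819}{315129}} = \frac{315129}{1723900819}$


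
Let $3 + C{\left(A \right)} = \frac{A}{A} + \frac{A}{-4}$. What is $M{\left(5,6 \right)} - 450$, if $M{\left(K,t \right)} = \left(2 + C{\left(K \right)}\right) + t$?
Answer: $- \frac{1781}{4} \approx -445.25$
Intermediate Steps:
$C{\left(A \right)} = -2 - \frac{A}{4}$ ($C{\left(A \right)} = -3 + \left(\frac{A}{A} + \frac{A}{-4}\right) = -3 + \left(1 + A \left(- \frac{1}{4}\right)\right) = -3 - \left(-1 + \frac{A}{4}\right) = -2 - \frac{A}{4}$)
$M{\left(K,t \right)} = t - \frac{K}{4}$ ($M{\left(K,t \right)} = \left(2 - \left(2 + \frac{K}{4}\right)\right) + t = - \frac{K}{4} + t = t - \frac{K}{4}$)
$M{\left(5,6 \right)} - 450 = \left(6 - \frac{5}{4}\right) - 450 = \frac{19}{4} - 450 = - \frac{1781}{4}$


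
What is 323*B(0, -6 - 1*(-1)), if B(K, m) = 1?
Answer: 323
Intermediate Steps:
323*B(0, -6 - 1*(-1)) = 323*1 = 323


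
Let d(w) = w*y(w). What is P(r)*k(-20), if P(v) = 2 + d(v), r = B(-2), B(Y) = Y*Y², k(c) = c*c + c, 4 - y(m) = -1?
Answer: -14440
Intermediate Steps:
y(m) = 5 (y(m) = 4 - 1*(-1) = 4 + 1 = 5)
k(c) = c + c² (k(c) = c² + c = c + c²)
d(w) = 5*w (d(w) = w*5 = 5*w)
B(Y) = Y³
r = -8 (r = (-2)³ = -8)
P(v) = 2 + 5*v
P(r)*k(-20) = (2 + 5*(-8))*(-20*(1 - 20)) = (2 - 40)*(-20*(-19)) = -38*380 = -14440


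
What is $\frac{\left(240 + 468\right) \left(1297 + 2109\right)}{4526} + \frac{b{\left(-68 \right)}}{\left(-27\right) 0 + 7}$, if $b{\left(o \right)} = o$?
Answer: $\frac{8286184}{15841} \approx 523.08$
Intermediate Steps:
$\frac{\left(240 + 468\right) \left(1297 + 2109\right)}{4526} + \frac{b{\left(-68 \right)}}{\left(-27\right) 0 + 7} = \frac{\left(240 + 468\right) \left(1297 + 2109\right)}{4526} - \frac{68}{\left(-27\right) 0 + 7} = 708 \cdot 3406 \cdot \frac{1}{4526} - \frac{68}{0 + 7} = 2411448 \cdot \frac{1}{4526} - \frac{68}{7} = \frac{1205724}{2263} - \frac{68}{7} = \frac{8286184}{15841}$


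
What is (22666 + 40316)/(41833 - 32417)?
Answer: 31491/4708 ≈ 6.6888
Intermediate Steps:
(22666 + 40316)/(41833 - 32417) = 62982/9416 = 62982*(1/9416) = 31491/4708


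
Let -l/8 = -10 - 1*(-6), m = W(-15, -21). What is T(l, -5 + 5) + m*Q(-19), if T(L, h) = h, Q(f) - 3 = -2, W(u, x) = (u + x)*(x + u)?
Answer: 1296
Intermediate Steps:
W(u, x) = (u + x)² (W(u, x) = (u + x)*(u + x) = (u + x)²)
Q(f) = 1 (Q(f) = 3 - 2 = 1)
m = 1296 (m = (-15 - 21)² = (-36)² = 1296)
l = 32 (l = -8*(-10 - 1*(-6)) = -8*(-10 + 6) = -8*(-4) = 32)
T(l, -5 + 5) + m*Q(-19) = (-5 + 5) + 1296*1 = 0 + 1296 = 1296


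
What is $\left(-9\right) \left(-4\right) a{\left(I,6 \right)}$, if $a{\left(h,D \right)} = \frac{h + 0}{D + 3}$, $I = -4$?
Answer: $-16$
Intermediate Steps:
$a{\left(h,D \right)} = \frac{h}{3 + D}$
$\left(-9\right) \left(-4\right) a{\left(I,6 \right)} = \left(-9\right) \left(-4\right) \left(- \frac{4}{3 + 6}\right) = 36 \left(- \frac{4}{9}\right) = -16$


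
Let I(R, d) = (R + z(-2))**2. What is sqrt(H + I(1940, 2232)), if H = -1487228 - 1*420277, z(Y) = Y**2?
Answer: 3*sqrt(207959) ≈ 1368.1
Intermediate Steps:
I(R, d) = (4 + R)**2 (I(R, d) = (R + (-2)**2)**2 = (R + 4)**2 = (4 + R)**2)
H = -1907505 (H = -1487228 - 420277 = -1907505)
sqrt(H + I(1940, 2232)) = sqrt(-1907505 + (4 + 1940)**2) = sqrt(-1907505 + 1944**2) = sqrt(-1907505 + 3779136) = sqrt(1871631) = 3*sqrt(207959)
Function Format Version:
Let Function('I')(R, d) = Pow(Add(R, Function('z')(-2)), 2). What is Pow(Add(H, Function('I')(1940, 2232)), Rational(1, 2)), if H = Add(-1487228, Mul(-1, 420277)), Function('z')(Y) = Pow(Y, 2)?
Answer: Mul(3, Pow(207959, Rational(1, 2))) ≈ 1368.1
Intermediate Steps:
Function('I')(R, d) = Pow(Add(4, R), 2) (Function('I')(R, d) = Pow(Add(R, Pow(-2, 2)), 2) = Pow(Add(R, 4), 2) = Pow(Add(4, R), 2))
H = -1907505 (H = Add(-1487228, -420277) = -1907505)
Pow(Add(H, Function('I')(1940, 2232)), Rational(1, 2)) = Pow(Add(-1907505, Pow(Add(4, 1940), 2)), Rational(1, 2)) = Pow(Add(-1907505, Pow(1944, 2)), Rational(1, 2)) = Pow(Add(-1907505, 3779136), Rational(1, 2)) = Pow(1871631, Rational(1, 2)) = Mul(3, Pow(207959, Rational(1, 2)))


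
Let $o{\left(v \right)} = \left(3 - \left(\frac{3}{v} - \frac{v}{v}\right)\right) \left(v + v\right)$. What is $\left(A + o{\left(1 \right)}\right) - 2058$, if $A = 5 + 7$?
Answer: $-2044$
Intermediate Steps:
$A = 12$
$o{\left(v \right)} = 2 v \left(4 - \frac{3}{v}\right)$ ($o{\left(v \right)} = \left(3 + \left(1 - \frac{3}{v}\right)\right) 2 v = \left(4 - \frac{3}{v}\right) 2 v = 2 v \left(4 - \frac{3}{v}\right)$)
$\left(A + o{\left(1 \right)}\right) - 2058 = \left(12 + \left(-6 + 8 \cdot 1\right)\right) - 2058 = \left(12 + \left(-6 + 8\right)\right) - 2058 = \left(12 + 2\right) - 2058 = 14 - 2058 = -2044$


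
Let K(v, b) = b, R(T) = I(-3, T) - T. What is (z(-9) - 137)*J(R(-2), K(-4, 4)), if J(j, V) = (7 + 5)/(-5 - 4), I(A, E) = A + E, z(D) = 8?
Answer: 172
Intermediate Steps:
R(T) = -3 (R(T) = (-3 + T) - T = -3)
J(j, V) = -4/3 (J(j, V) = 12/(-9) = 12*(-⅑) = -4/3)
(z(-9) - 137)*J(R(-2), K(-4, 4)) = (8 - 137)*(-4/3) = -129*(-4/3) = 172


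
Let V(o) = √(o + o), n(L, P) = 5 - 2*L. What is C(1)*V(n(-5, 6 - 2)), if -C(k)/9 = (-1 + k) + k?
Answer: -9*√30 ≈ -49.295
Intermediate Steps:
C(k) = 9 - 18*k (C(k) = -9*((-1 + k) + k) = -9*(-1 + 2*k) = 9 - 18*k)
V(o) = √2*√o (V(o) = √(2*o) = √2*√o)
C(1)*V(n(-5, 6 - 2)) = (9 - 18*1)*(√2*√(5 - 2*(-5))) = (9 - 18)*(√2*√(5 + 10)) = -9*√2*√15 = -9*√30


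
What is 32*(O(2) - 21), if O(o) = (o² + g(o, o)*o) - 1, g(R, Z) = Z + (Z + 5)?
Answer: 0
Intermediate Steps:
g(R, Z) = 5 + 2*Z (g(R, Z) = Z + (5 + Z) = 5 + 2*Z)
O(o) = -1 + o² + o*(5 + 2*o) (O(o) = (o² + (5 + 2*o)*o) - 1 = (o² + o*(5 + 2*o)) - 1 = -1 + o² + o*(5 + 2*o))
32*(O(2) - 21) = 32*((-1 + 3*2² + 5*2) - 21) = 32*((-1 + 3*4 + 10) - 21) = 32*((-1 + 12 + 10) - 21) = 32*(21 - 21) = 32*0 = 0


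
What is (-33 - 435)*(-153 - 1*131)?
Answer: 132912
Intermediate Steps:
(-33 - 435)*(-153 - 1*131) = -468*(-153 - 131) = -468*(-284) = 132912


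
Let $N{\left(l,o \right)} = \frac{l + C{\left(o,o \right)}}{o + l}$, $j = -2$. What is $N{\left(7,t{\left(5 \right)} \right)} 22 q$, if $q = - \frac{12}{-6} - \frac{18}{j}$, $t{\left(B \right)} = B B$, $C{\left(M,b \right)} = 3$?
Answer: $\frac{605}{8} \approx 75.625$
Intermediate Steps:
$t{\left(B \right)} = B^{2}$
$N{\left(l,o \right)} = \frac{3 + l}{l + o}$ ($N{\left(l,o \right)} = \frac{l + 3}{o + l} = \frac{3 + l}{l + o}$)
$q = 11$ ($q = - \frac{12}{-6} - \frac{18}{-2} = \left(-12\right) \left(- \frac{1}{6}\right) - -9 = 2 + 9 = 11$)
$N{\left(7,t{\left(5 \right)} \right)} 22 q = \frac{3 + 7}{7 + 5^{2}} \cdot 22 \cdot 11 = \frac{1}{7 + 25} \cdot 10 \cdot 22 \cdot 11 = \frac{1}{32} \cdot 10 \cdot 22 \cdot 11 = \frac{5}{16} \cdot 22 \cdot 11 = \frac{55}{8} \cdot 11 = \frac{605}{8}$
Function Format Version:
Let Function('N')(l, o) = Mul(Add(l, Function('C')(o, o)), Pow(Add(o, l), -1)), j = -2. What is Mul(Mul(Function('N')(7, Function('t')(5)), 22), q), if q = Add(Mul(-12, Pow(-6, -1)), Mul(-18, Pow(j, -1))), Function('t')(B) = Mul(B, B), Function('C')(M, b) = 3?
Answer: Rational(605, 8) ≈ 75.625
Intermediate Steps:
Function('t')(B) = Pow(B, 2)
Function('N')(l, o) = Mul(Pow(Add(l, o), -1), Add(3, l)) (Function('N')(l, o) = Mul(Add(l, 3), Pow(Add(o, l), -1)) = Mul(Add(3, l), Pow(Add(l, o), -1)) = Mul(Pow(Add(l, o), -1), Add(3, l)))
q = 11 (q = Add(Mul(-12, Pow(-6, -1)), Mul(-18, Pow(-2, -1))) = Add(Mul(-12, Rational(-1, 6)), Mul(-18, Rational(-1, 2))) = Add(2, 9) = 11)
Mul(Mul(Function('N')(7, Function('t')(5)), 22), q) = Mul(Mul(Mul(Pow(Add(7, Pow(5, 2)), -1), Add(3, 7)), 22), 11) = Mul(Mul(Mul(Pow(Add(7, 25), -1), 10), 22), 11) = Mul(Mul(Mul(Pow(32, -1), 10), 22), 11) = Mul(Mul(Mul(Rational(1, 32), 10), 22), 11) = Mul(Mul(Rational(5, 16), 22), 11) = Mul(Rational(55, 8), 11) = Rational(605, 8)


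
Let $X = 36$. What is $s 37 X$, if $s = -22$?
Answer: $-29304$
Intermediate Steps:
$s 37 X = \left(-22\right) 37 \cdot 36 = \left(-814\right) 36 = -29304$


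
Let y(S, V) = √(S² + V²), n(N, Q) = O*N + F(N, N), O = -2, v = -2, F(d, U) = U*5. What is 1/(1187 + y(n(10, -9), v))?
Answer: 1187/1408065 - 2*√226/1408065 ≈ 0.00082165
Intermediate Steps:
F(d, U) = 5*U
n(N, Q) = 3*N (n(N, Q) = -2*N + 5*N = 3*N)
1/(1187 + y(n(10, -9), v)) = 1/(1187 + √((3*10)² + (-2)²)) = 1/(1187 + √(30² + 4)) = 1/(1187 + √(900 + 4)) = 1/(1187 + √904) = 1/(1187 + 2*√226)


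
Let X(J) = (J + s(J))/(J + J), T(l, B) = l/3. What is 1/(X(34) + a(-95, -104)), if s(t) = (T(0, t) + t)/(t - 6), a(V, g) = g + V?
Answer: -56/11115 ≈ -0.0050382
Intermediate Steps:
T(l, B) = l/3 (T(l, B) = l*(⅓) = l/3)
a(V, g) = V + g
s(t) = t/(-6 + t) (s(t) = ((⅓)*0 + t)/(t - 6) = (0 + t)/(-6 + t) = t/(-6 + t))
X(J) = (J + J/(-6 + J))/(2*J) (X(J) = (J + J/(-6 + J))/(J + J) = (J + J/(-6 + J))/((2*J)) = (J + J/(-6 + J))*(1/(2*J)) = (J + J/(-6 + J))/(2*J))
1/(X(34) + a(-95, -104)) = 1/((-5 + 34)/(2*(-6 + 34)) + (-95 - 104)) = 1/((½)*29/28 - 199) = 1/((½)*(1/28)*29 - 199) = 1/(29/56 - 199) = 1/(-11115/56) = -56/11115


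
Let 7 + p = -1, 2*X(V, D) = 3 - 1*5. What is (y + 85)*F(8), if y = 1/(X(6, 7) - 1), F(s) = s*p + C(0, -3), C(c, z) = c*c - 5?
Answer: -11661/2 ≈ -5830.5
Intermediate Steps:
X(V, D) = -1 (X(V, D) = (3 - 1*5)/2 = (3 - 5)/2 = (1/2)*(-2) = -1)
p = -8 (p = -7 - 1 = -8)
C(c, z) = -5 + c**2 (C(c, z) = c**2 - 5 = -5 + c**2)
F(s) = -5 - 8*s (F(s) = s*(-8) + (-5 + 0**2) = -8*s + (-5 + 0) = -8*s - 5 = -5 - 8*s)
y = -1/2 (y = 1/(-1 - 1) = 1/(-2) = -1/2 ≈ -0.50000)
(y + 85)*F(8) = (-1/2 + 85)*(-5 - 8*8) = 169*(-5 - 64)/2 = (169/2)*(-69) = -11661/2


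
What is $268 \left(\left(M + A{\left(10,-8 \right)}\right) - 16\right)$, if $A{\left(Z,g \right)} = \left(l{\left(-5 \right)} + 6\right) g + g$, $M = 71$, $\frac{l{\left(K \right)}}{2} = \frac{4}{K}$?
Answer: $\frac{15812}{5} \approx 3162.4$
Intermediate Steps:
$l{\left(K \right)} = \frac{8}{K}$ ($l{\left(K \right)} = 2 \frac{4}{K} = \frac{8}{K}$)
$A{\left(Z,g \right)} = \frac{27 g}{5}$ ($A{\left(Z,g \right)} = \left(\frac{8}{-5} + 6\right) g + g = \left(8 \left(- \frac{1}{5}\right) + 6\right) g + g = \left(- \frac{8}{5} + 6\right) g + g = \frac{22 g}{5} + g = \frac{27 g}{5}$)
$268 \left(\left(M + A{\left(10,-8 \right)}\right) - 16\right) = 268 \left(\left(71 + \frac{27}{5} \left(-8\right)\right) - 16\right) = 268 \left(\left(71 - \frac{216}{5}\right) - 16\right) = 268 \left(\frac{139}{5} - 16\right) = 268 \cdot \frac{59}{5} = \frac{15812}{5}$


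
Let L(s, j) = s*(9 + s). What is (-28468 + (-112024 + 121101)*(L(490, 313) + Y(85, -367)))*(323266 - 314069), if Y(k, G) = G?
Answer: 20381081222971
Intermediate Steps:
(-28468 + (-112024 + 121101)*(L(490, 313) + Y(85, -367)))*(323266 - 314069) = (-28468 + (-112024 + 121101)*(490*(9 + 490) - 367))*(323266 - 314069) = (-28468 + 9077*(490*499 - 367))*9197 = (-28468 + 9077*(244510 - 367))*9197 = (-28468 + 9077*244143)*9197 = (-28468 + 2216086011)*9197 = 2216057543*9197 = 20381081222971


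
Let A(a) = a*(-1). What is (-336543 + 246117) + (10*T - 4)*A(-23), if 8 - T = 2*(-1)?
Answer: -88218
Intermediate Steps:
T = 10 (T = 8 - 2*(-1) = 8 - 1*(-2) = 8 + 2 = 10)
A(a) = -a
(-336543 + 246117) + (10*T - 4)*A(-23) = (-336543 + 246117) + (10*10 - 4)*(-1*(-23)) = -90426 + (100 - 4)*23 = -90426 + 96*23 = -90426 + 2208 = -88218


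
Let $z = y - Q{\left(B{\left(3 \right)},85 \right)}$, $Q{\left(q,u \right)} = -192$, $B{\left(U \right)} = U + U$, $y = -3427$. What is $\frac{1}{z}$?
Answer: $- \frac{1}{3235} \approx -0.00030912$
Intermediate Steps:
$B{\left(U \right)} = 2 U$
$z = -3235$ ($z = -3427 - -192 = -3427 + 192 = -3235$)
$\frac{1}{z} = \frac{1}{-3235} = - \frac{1}{3235}$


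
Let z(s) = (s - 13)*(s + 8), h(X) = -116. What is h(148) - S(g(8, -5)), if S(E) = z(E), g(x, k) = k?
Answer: -62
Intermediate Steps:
z(s) = (-13 + s)*(8 + s)
S(E) = -104 + E² - 5*E
h(148) - S(g(8, -5)) = -116 - (-104 + (-5)² - 5*(-5)) = -116 - (-104 + 25 + 25) = -116 - 1*(-54) = -116 + 54 = -62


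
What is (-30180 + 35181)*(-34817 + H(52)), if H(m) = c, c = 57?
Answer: -173834760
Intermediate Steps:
H(m) = 57
(-30180 + 35181)*(-34817 + H(52)) = (-30180 + 35181)*(-34817 + 57) = 5001*(-34760) = -173834760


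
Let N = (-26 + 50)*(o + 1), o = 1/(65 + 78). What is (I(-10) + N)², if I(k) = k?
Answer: 4104676/20449 ≈ 200.73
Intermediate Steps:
o = 1/143 ≈ 0.0069930
N = 3456/143 (N = (-26 + 50)*(1/143 + 1) = 24*(144/143) = 3456/143 ≈ 24.168)
(I(-10) + N)² = (-10 + 3456/143)² = (2026/143)² = 4104676/20449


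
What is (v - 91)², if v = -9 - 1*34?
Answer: 17956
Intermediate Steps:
v = -43 (v = -9 - 34 = -43)
(v - 91)² = (-43 - 91)² = (-134)² = 17956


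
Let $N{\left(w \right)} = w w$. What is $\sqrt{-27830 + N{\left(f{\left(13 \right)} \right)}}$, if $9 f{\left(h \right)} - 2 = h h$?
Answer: $i \sqrt{27469} \approx 165.74 i$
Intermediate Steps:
$f{\left(h \right)} = \frac{2}{9} + \frac{h^{2}}{9}$ ($f{\left(h \right)} = \frac{2}{9} + \frac{h h}{9} = \frac{2}{9} + \frac{h^{2}}{9}$)
$N{\left(w \right)} = w^{2}$
$\sqrt{-27830 + N{\left(f{\left(13 \right)} \right)}} = \sqrt{-27830 + \left(\frac{2}{9} + \frac{13^{2}}{9}\right)^{2}} = \sqrt{-27830 + \left(\frac{2}{9} + \frac{1}{9} \cdot 169\right)^{2}} = \sqrt{-27830 + \left(\frac{2}{9} + \frac{169}{9}\right)^{2}} = \sqrt{-27830 + 19^{2}} = \sqrt{-27830 + 361} = \sqrt{-27469} = i \sqrt{27469}$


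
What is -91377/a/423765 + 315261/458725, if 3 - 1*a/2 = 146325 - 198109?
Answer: 307490889292453/447420345323550 ≈ 0.68725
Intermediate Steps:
a = 103574 (a = 6 - 2*(146325 - 198109) = 6 - 2*(-51784) = 6 + 103568 = 103574)
-91377/a/423765 + 315261/458725 = -91377/103574/423765 + 315261/458725 = -91377*1/103574*(1/423765) + 315261*(1/458725) = -91377/103574*1/423765 + 315261/458725 = -10153/4876781790 + 315261/458725 = 307490889292453/447420345323550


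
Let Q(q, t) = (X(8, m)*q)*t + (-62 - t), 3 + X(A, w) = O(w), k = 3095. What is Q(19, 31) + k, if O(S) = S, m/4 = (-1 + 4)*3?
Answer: 22439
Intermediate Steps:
m = 36 (m = 4*((-1 + 4)*3) = 4*(3*3) = 4*9 = 36)
X(A, w) = -3 + w
Q(q, t) = -62 - t + 33*q*t (Q(q, t) = ((-3 + 36)*q)*t + (-62 - t) = (33*q)*t + (-62 - t) = 33*q*t + (-62 - t) = -62 - t + 33*q*t)
Q(19, 31) + k = (-62 - 1*31 + 33*19*31) + 3095 = (-62 - 31 + 19437) + 3095 = 19344 + 3095 = 22439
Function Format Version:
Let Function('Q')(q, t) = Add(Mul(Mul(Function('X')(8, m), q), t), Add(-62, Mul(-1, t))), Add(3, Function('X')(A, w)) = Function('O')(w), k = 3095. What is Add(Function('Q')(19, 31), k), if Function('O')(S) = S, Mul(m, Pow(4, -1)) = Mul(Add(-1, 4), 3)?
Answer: 22439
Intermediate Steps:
m = 36 (m = Mul(4, Mul(Add(-1, 4), 3)) = Mul(4, Mul(3, 3)) = Mul(4, 9) = 36)
Function('X')(A, w) = Add(-3, w)
Function('Q')(q, t) = Add(-62, Mul(-1, t), Mul(33, q, t)) (Function('Q')(q, t) = Add(Mul(Mul(Add(-3, 36), q), t), Add(-62, Mul(-1, t))) = Add(Mul(Mul(33, q), t), Add(-62, Mul(-1, t))) = Add(Mul(33, q, t), Add(-62, Mul(-1, t))) = Add(-62, Mul(-1, t), Mul(33, q, t)))
Add(Function('Q')(19, 31), k) = Add(Add(-62, Mul(-1, 31), Mul(33, 19, 31)), 3095) = Add(Add(-62, -31, 19437), 3095) = Add(19344, 3095) = 22439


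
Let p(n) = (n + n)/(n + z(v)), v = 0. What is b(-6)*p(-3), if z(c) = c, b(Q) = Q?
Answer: -12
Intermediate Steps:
p(n) = 2 (p(n) = (n + n)/(n + 0) = (2*n)/n = 2)
b(-6)*p(-3) = -6*2 = -12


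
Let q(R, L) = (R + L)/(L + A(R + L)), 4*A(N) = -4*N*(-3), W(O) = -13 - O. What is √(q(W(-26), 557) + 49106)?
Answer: 44*√130357034/2267 ≈ 221.60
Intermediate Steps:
A(N) = 3*N (A(N) = (-4*N*(-3))/4 = (-(-12)*N)/4 = (12*N)/4 = 3*N)
q(R, L) = (L + R)/(3*R + 4*L) (q(R, L) = (R + L)/(L + 3*(R + L)) = (L + R)/(L + 3*(L + R)) = (L + R)/(L + (3*L + 3*R)) = (L + R)/(3*R + 4*L))
√(q(W(-26), 557) + 49106) = √((557 + (-13 - 1*(-26)))/(3*(-13 - 1*(-26)) + 4*557) + 49106) = √((557 + (-13 + 26))/(3*(-13 + 26) + 2228) + 49106) = √((557 + 13)/(3*13 + 2228) + 49106) = √(570/(39 + 2228) + 49106) = √(570/2267 + 49106) = √(111323872/2267) = 44*√130357034/2267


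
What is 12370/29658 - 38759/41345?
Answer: -319038386/613105005 ≈ -0.52036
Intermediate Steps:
12370/29658 - 38759/41345 = 12370*(1/29658) - 38759*1/41345 = 6185/14829 - 38759/41345 = -319038386/613105005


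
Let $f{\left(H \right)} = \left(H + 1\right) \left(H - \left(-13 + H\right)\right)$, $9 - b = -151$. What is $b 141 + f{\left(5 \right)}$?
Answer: $22638$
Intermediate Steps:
$b = 160$ ($b = 9 - -151 = 9 + 151 = 160$)
$f{\left(H \right)} = 13 + 13 H$ ($f{\left(H \right)} = \left(1 + H\right) 13 = 13 + 13 H$)
$b 141 + f{\left(5 \right)} = 160 \cdot 141 + \left(13 + 13 \cdot 5\right) = 22560 + \left(13 + 65\right) = 22560 + 78 = 22638$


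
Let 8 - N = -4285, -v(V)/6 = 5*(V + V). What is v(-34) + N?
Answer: 6333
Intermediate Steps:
v(V) = -60*V (v(V) = -30*(V + V) = -30*2*V = -60*V)
N = 4293 (N = 8 - 1*(-4285) = 8 + 4285 = 4293)
v(-34) + N = -60*(-34) + 4293 = 2040 + 4293 = 6333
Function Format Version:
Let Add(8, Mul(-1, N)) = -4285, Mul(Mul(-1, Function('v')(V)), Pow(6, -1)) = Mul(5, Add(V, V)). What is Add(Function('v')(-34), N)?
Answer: 6333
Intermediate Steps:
Function('v')(V) = Mul(-60, V) (Function('v')(V) = Mul(-6, Mul(5, Add(V, V))) = Mul(-6, Mul(5, Mul(2, V))) = Mul(-6, Mul(10, V)) = Mul(-60, V))
N = 4293 (N = Add(8, Mul(-1, -4285)) = Add(8, 4285) = 4293)
Add(Function('v')(-34), N) = Add(Mul(-60, -34), 4293) = Add(2040, 4293) = 6333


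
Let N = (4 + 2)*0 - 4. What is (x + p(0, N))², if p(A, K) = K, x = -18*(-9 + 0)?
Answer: 24964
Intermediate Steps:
x = 162 (x = -18*(-9) = 162)
N = -4 (N = 6*0 - 4 = 0 - 4 = -4)
(x + p(0, N))² = (162 - 4)² = 158² = 24964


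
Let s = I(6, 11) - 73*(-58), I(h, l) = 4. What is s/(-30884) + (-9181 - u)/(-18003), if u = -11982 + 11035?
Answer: 89001071/278002326 ≈ 0.32015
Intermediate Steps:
u = -947
s = 4238 (s = 4 - 73*(-58) = 4 + 4234 = 4238)
s/(-30884) + (-9181 - u)/(-18003) = 4238/(-30884) + (-9181 - 1*(-947))/(-18003) = 4238*(-1/30884) + (-9181 + 947)*(-1/18003) = -2119/15442 - 8234*(-1/18003) = -2119/15442 + 8234/18003 = 89001071/278002326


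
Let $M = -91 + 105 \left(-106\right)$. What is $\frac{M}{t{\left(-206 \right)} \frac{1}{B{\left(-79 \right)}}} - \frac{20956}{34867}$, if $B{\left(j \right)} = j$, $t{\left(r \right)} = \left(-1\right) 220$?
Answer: $- \frac{30912776273}{7670740} \approx -4030.0$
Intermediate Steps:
$t{\left(r \right)} = -220$
$M = -11221$ ($M = -91 - 11130 = -11221$)
$\frac{M}{t{\left(-206 \right)} \frac{1}{B{\left(-79 \right)}}} - \frac{20956}{34867} = - \frac{11221}{\left(-220\right) \frac{1}{-79}} - \frac{20956}{34867} = - \frac{11221}{\left(-220\right) \left(- \frac{1}{79}\right)} - \frac{20956}{34867} = - \frac{11221}{\frac{220}{79}} - \frac{20956}{34867} = \left(-11221\right) \frac{79}{220} - \frac{20956}{34867} = - \frac{886459}{220} - \frac{20956}{34867} = - \frac{30912776273}{7670740}$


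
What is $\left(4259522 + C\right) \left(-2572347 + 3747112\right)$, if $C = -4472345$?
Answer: $-250017011595$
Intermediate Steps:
$\left(4259522 + C\right) \left(-2572347 + 3747112\right) = \left(4259522 - 4472345\right) \left(-2572347 + 3747112\right) = \left(-212823\right) 1174765 = -250017011595$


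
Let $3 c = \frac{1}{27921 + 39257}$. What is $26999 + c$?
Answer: $\frac{5441216467}{201534} \approx 26999.0$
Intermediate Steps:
$c = \frac{1}{201534}$ ($c = \frac{1}{3 \left(27921 + 39257\right)} = \frac{1}{3 \cdot 67178} = \frac{1}{3} \cdot \frac{1}{67178} = \frac{1}{201534} \approx 4.9619 \cdot 10^{-6}$)
$26999 + c = 26999 + \frac{1}{201534} = \frac{5441216467}{201534}$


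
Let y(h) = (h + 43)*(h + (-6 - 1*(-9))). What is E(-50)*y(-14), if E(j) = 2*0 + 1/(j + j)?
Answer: 319/100 ≈ 3.1900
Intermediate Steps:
E(j) = 1/(2*j) (E(j) = 0 + 1/(2*j) = 1/(2*j))
y(h) = (3 + h)*(43 + h) (y(h) = (43 + h)*(h + (-6 + 9)) = (43 + h)*(h + 3) = (43 + h)*(3 + h) = (3 + h)*(43 + h))
E(-50)*y(-14) = ((½)/(-50))*(129 + (-14)² + 46*(-14)) = ((½)*(-1/50))*(129 + 196 - 644) = -1/100*(-319) = 319/100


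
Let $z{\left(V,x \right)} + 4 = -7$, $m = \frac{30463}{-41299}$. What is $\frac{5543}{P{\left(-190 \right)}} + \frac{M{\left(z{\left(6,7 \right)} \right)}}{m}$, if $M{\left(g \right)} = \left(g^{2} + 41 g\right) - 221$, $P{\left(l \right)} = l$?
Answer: $\frac{4154735901}{5787970} \approx 717.82$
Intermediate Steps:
$m = - \frac{30463}{41299}$ ($m = 30463 \left(- \frac{1}{41299}\right) = - \frac{30463}{41299} \approx -0.73762$)
$z{\left(V,x \right)} = -11$ ($z{\left(V,x \right)} = -4 - 7 = -11$)
$M{\left(g \right)} = -221 + g^{2} + 41 g$
$\frac{5543}{P{\left(-190 \right)}} + \frac{M{\left(z{\left(6,7 \right)} \right)}}{m} = \frac{5543}{-190} + \frac{-221 + \left(-11\right)^{2} + 41 \left(-11\right)}{- \frac{30463}{41299}} = 5543 \left(- \frac{1}{190}\right) + \left(-221 + 121 - 451\right) \left(- \frac{41299}{30463}\right) = - \frac{5543}{190} - - \frac{22755749}{30463} = - \frac{5543}{190} + \frac{22755749}{30463} = \frac{4154735901}{5787970}$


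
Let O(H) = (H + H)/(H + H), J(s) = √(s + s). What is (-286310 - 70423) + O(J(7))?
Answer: -356732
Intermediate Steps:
J(s) = √2*√s (J(s) = √(2*s) = √2*√s)
O(H) = 1 (O(H) = (2*H)/((2*H)) = (2*H)*(1/(2*H)) = 1)
(-286310 - 70423) + O(J(7)) = (-286310 - 70423) + 1 = -356733 + 1 = -356732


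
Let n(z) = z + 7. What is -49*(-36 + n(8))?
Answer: 1029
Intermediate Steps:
n(z) = 7 + z
-49*(-36 + n(8)) = -49*(-36 + (7 + 8)) = -49*(-36 + 15) = -49*(-21) = 1029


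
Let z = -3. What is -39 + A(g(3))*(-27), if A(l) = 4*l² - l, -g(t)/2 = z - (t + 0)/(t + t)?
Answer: -5142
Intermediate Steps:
g(t) = 7 (g(t) = -2*(-3 - (t + 0)/(t + t)) = -2*(-3 - t/(2*t)) = -2*(-3 - t*1/(2*t)) = -2*(-3 - 1*½) = -2*(-3 - ½) = -2*(-7/2) = 7)
A(l) = -l + 4*l²
-39 + A(g(3))*(-27) = -39 + (7*(-1 + 4*7))*(-27) = -39 + (7*(-1 + 28))*(-27) = -39 + (7*27)*(-27) = -39 + 189*(-27) = -39 - 5103 = -5142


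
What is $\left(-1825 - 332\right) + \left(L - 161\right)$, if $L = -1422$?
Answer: $-3740$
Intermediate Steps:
$\left(-1825 - 332\right) + \left(L - 161\right) = \left(-1825 - 332\right) - 1583 = -2157 - 1583 = -3740$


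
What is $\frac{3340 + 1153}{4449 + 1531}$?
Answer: $\frac{4493}{5980} \approx 0.75134$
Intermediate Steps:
$\frac{3340 + 1153}{4449 + 1531} = \frac{4493}{5980}$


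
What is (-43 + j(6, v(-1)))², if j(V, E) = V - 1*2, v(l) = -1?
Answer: 1521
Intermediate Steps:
j(V, E) = -2 + V (j(V, E) = V - 2 = -2 + V)
(-43 + j(6, v(-1)))² = (-43 + (-2 + 6))² = (-43 + 4)² = (-39)² = 1521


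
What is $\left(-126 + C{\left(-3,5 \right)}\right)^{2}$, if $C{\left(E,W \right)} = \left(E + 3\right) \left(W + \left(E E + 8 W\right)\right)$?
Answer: $15876$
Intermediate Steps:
$C{\left(E,W \right)} = \left(3 + E\right) \left(E^{2} + 9 W\right)$ ($C{\left(E,W \right)} = \left(3 + E\right) \left(W + \left(E^{2} + 8 W\right)\right) = \left(3 + E\right) \left(E^{2} + 9 W\right)$)
$\left(-126 + C{\left(-3,5 \right)}\right)^{2} = \left(-126 + \left(\left(-3\right)^{3} + 3 \left(-3\right)^{2} + 27 \cdot 5 + 9 \left(-3\right) 5\right)\right)^{2} = \left(-126 + \left(-27 + 3 \cdot 9 + 135 - 135\right)\right)^{2} = \left(-126 + \left(-27 + 27 + 135 - 135\right)\right)^{2} = \left(-126 + 0\right)^{2} = \left(-126\right)^{2} = 15876$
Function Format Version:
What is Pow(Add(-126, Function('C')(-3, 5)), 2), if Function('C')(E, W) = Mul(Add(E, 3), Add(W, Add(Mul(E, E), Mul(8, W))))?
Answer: 15876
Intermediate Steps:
Function('C')(E, W) = Mul(Add(3, E), Add(Pow(E, 2), Mul(9, W))) (Function('C')(E, W) = Mul(Add(3, E), Add(W, Add(Pow(E, 2), Mul(8, W)))) = Mul(Add(3, E), Add(Pow(E, 2), Mul(9, W))))
Pow(Add(-126, Function('C')(-3, 5)), 2) = Pow(Add(-126, Add(Pow(-3, 3), Mul(3, Pow(-3, 2)), Mul(27, 5), Mul(9, -3, 5))), 2) = Pow(Add(-126, Add(-27, Mul(3, 9), 135, -135)), 2) = Pow(Add(-126, Add(-27, 27, 135, -135)), 2) = Pow(Add(-126, 0), 2) = Pow(-126, 2) = 15876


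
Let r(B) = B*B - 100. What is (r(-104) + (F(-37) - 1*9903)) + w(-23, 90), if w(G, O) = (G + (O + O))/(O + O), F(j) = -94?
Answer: 129577/180 ≈ 719.87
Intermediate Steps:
w(G, O) = (G + 2*O)/(2*O) (w(G, O) = (G + 2*O)/((2*O)) = (G + 2*O)*(1/(2*O)) = (G + 2*O)/(2*O))
r(B) = -100 + B² (r(B) = B² - 100 = -100 + B²)
(r(-104) + (F(-37) - 1*9903)) + w(-23, 90) = ((-100 + (-104)²) + (-94 - 1*9903)) + (90 + (½)*(-23))/90 = ((-100 + 10816) + (-94 - 9903)) + (90 - 23/2)/90 = (10716 - 9997) + (1/90)*(157/2) = 719 + 157/180 = 129577/180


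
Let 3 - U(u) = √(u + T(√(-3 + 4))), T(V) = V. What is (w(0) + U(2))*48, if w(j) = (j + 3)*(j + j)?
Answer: 144 - 48*√3 ≈ 60.862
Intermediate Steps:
w(j) = 2*j*(3 + j) (w(j) = (3 + j)*(2*j) = 2*j*(3 + j))
U(u) = 3 - √(1 + u) (U(u) = 3 - √(u + √(-3 + 4)) = 3 - √(u + √1) = 3 - √(u + 1) = 3 - √(1 + u))
(w(0) + U(2))*48 = (2*0*(3 + 0) + (3 - √(1 + 2)))*48 = (2*0*3 + (3 - √3))*48 = (0 + (3 - √3))*48 = (3 - √3)*48 = 144 - 48*√3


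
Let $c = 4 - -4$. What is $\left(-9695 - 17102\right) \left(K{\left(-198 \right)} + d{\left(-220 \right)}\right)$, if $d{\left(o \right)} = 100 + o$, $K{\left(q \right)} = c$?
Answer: $3001264$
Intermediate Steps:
$c = 8$ ($c = 4 + 4 = 8$)
$K{\left(q \right)} = 8$
$\left(-9695 - 17102\right) \left(K{\left(-198 \right)} + d{\left(-220 \right)}\right) = \left(-9695 - 17102\right) \left(8 + \left(100 - 220\right)\right) = - 26797 \left(8 - 120\right) = \left(-26797\right) \left(-112\right) = 3001264$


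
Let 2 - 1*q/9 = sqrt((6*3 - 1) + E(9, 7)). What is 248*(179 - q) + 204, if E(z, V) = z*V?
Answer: 40132 + 8928*sqrt(5) ≈ 60096.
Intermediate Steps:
E(z, V) = V*z
q = 18 - 36*sqrt(5) (q = 18 - 9*sqrt((6*3 - 1) + 7*9) = 18 - 9*sqrt((18 - 1) + 63) = 18 - 9*sqrt(17 + 63) = 18 - 36*sqrt(5) ≈ -62.498)
248*(179 - q) + 204 = 248*(179 - (18 - 36*sqrt(5))) + 204 = 248*(179 + (-18 + 36*sqrt(5))) + 204 = 248*(161 + 36*sqrt(5)) + 204 = (39928 + 8928*sqrt(5)) + 204 = 40132 + 8928*sqrt(5)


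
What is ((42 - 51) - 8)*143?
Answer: -2431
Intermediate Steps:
((42 - 51) - 8)*143 = (-9 - 8)*143 = -17*143 = -2431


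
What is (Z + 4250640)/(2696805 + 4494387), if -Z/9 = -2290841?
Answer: 8289403/2397064 ≈ 3.4581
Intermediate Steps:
Z = 20617569 (Z = -9*(-2290841) = 20617569)
(Z + 4250640)/(2696805 + 4494387) = (20617569 + 4250640)/(2696805 + 4494387) = 24868209/7191192 = 24868209*(1/7191192) = 8289403/2397064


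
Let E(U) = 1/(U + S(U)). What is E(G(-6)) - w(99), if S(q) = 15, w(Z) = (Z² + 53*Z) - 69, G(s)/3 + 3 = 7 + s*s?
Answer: -2022164/135 ≈ -14979.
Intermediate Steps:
G(s) = 12 + 3*s² (G(s) = -9 + 3*(7 + s*s) = -9 + 3*(7 + s²) = -9 + (21 + 3*s²) = 12 + 3*s²)
w(Z) = -69 + Z² + 53*Z
E(U) = 1/(15 + U) (E(U) = 1/(U + 15) = 1/(15 + U))
E(G(-6)) - w(99) = 1/(15 + (12 + 3*(-6)²)) - (-69 + 99² + 53*99) = 1/(15 + (12 + 3*36)) - (-69 + 9801 + 5247) = 1/(15 + (12 + 108)) - 1*14979 = 1/(15 + 120) - 14979 = 1/135 - 14979 = -2022164/135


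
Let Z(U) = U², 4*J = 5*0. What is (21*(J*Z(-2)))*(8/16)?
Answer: 0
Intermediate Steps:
J = 0 (J = (5*0)/4 = (¼)*0 = 0)
(21*(J*Z(-2)))*(8/16) = (21*(0*(-2)²))*(8/16) = (21*(0*4))*(8*(1/16)) = (21*0)*(½) = 0*(½) = 0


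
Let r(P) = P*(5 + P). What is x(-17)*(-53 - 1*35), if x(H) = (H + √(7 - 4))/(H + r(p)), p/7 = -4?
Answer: 136/57 - 8*√3/57 ≈ 2.1429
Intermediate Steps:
p = -28 (p = 7*(-4) = -28)
x(H) = (H + √3)/(644 + H) (x(H) = (H + √(7 - 4))/(H - 28*(5 - 28)) = (H + √3)/(H - 28*(-23)) = (H + √3)/(H + 644) = (H + √3)/(644 + H))
x(-17)*(-53 - 1*35) = ((-17 + √3)/(644 - 17))*(-53 - 1*35) = ((-17 + √3)/627)*(-53 - 35) = ((-17 + √3)/627)*(-88) = (-17/627 + √3/627)*(-88) = 136/57 - 8*√3/57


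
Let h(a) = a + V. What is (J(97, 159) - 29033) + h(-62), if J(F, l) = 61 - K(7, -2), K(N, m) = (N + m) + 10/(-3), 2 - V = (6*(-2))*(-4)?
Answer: -87245/3 ≈ -29082.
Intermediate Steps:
V = -46 (V = 2 - 6*(-2)*(-4) = 2 - (-12)*(-4) = 2 - 1*48 = 2 - 48 = -46)
K(N, m) = -10/3 + N + m (K(N, m) = (N + m) + 10*(-⅓) = (N + m) - 10/3 = -10/3 + N + m)
J(F, l) = 178/3 (J(F, l) = 61 - (-10/3 + 7 - 2) = 61 - 1*5/3 = 61 - 5/3 = 178/3)
h(a) = -46 + a (h(a) = a - 46 = -46 + a)
(J(97, 159) - 29033) + h(-62) = (178/3 - 29033) + (-46 - 62) = -86921/3 - 108 = -87245/3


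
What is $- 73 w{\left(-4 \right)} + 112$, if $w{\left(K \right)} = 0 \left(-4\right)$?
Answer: $112$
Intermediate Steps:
$w{\left(K \right)} = 0$
$- 73 w{\left(-4 \right)} + 112 = \left(-73\right) 0 + 112 = 0 + 112 = 112$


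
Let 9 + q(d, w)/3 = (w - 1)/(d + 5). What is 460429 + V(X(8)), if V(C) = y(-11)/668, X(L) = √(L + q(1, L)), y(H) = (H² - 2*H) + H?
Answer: 76891676/167 ≈ 4.6043e+5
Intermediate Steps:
q(d, w) = -27 + 3*(-1 + w)/(5 + d) (q(d, w) = -27 + 3*((w - 1)/(d + 5)) = -27 + 3*((-1 + w)/(5 + d)) = -27 + 3*(-1 + w)/(5 + d))
y(H) = H² - H
X(L) = √(-55/2 + 3*L/2) (X(L) = √(L + 3*(-46 + L - 9*1)/(5 + 1)) = √(L + 3*(-46 + L - 9)/6) = √(L + 3*(⅙)*(-55 + L)) = √(L + (-55/2 + L/2)) = √(-55/2 + 3*L/2))
V(C) = 33/167 (V(C) = -11*(-1 - 11)/668 = -11*(-12)*(1/668) = 132*(1/668) = 33/167)
460429 + V(X(8)) = 460429 + 33/167 = 76891676/167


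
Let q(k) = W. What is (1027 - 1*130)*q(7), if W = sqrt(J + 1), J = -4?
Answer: 897*I*sqrt(3) ≈ 1553.7*I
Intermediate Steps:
W = I*sqrt(3) (W = sqrt(-4 + 1) = sqrt(-3) = I*sqrt(3) ≈ 1.732*I)
q(k) = I*sqrt(3)
(1027 - 1*130)*q(7) = (1027 - 1*130)*(I*sqrt(3)) = (1027 - 130)*(I*sqrt(3)) = 897*(I*sqrt(3)) = 897*I*sqrt(3)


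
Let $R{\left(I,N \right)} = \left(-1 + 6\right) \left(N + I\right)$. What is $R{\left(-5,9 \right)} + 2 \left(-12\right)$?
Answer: $-4$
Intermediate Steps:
$R{\left(I,N \right)} = 5 I + 5 N$ ($R{\left(I,N \right)} = 5 \left(I + N\right) = 5 I + 5 N$)
$R{\left(-5,9 \right)} + 2 \left(-12\right) = \left(5 \left(-5\right) + 5 \cdot 9\right) + 2 \left(-12\right) = \left(-25 + 45\right) - 24 = 20 - 24 = -4$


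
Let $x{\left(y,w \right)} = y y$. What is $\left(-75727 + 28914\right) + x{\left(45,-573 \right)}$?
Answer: $-44788$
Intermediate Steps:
$x{\left(y,w \right)} = y^{2}$
$\left(-75727 + 28914\right) + x{\left(45,-573 \right)} = \left(-75727 + 28914\right) + 45^{2} = -46813 + 2025 = -44788$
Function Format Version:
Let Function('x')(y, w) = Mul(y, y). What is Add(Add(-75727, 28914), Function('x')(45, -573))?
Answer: -44788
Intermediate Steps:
Function('x')(y, w) = Pow(y, 2)
Add(Add(-75727, 28914), Function('x')(45, -573)) = Add(Add(-75727, 28914), Pow(45, 2)) = Add(-46813, 2025) = -44788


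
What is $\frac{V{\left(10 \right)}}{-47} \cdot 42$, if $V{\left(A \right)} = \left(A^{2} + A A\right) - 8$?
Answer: $- \frac{8064}{47} \approx -171.57$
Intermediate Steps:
$V{\left(A \right)} = -8 + 2 A^{2}$ ($V{\left(A \right)} = \left(A^{2} + A^{2}\right) - 8 = 2 A^{2} - 8 = -8 + 2 A^{2}$)
$\frac{V{\left(10 \right)}}{-47} \cdot 42 = \frac{-8 + 2 \cdot 10^{2}}{-47} \cdot 42 = \left(-8 + 2 \cdot 100\right) \left(- \frac{1}{47}\right) 42 = \left(-8 + 200\right) \left(- \frac{1}{47}\right) 42 = 192 \left(- \frac{1}{47}\right) 42 = \left(- \frac{192}{47}\right) 42 = - \frac{8064}{47}$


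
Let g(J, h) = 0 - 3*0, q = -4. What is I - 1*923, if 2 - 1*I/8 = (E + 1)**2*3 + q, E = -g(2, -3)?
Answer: -899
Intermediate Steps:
g(J, h) = 0 (g(J, h) = 0 + 0 = 0)
E = 0 (E = -1*0 = 0)
I = 24 (I = 16 - 8*((0 + 1)**2*3 - 4) = 16 - 8*(1**2*3 - 4) = 16 - 8*(1*3 - 4) = 16 - 8*(3 - 4) = 16 - 8*(-1) = 16 + 8 = 24)
I - 1*923 = 24 - 1*923 = 24 - 923 = -899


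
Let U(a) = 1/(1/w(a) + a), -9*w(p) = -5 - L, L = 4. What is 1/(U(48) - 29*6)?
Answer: -49/8525 ≈ -0.0057478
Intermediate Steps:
w(p) = 1 (w(p) = -(-5 - 1*4)/9 = -(-5 - 4)/9 = -⅑*(-9) = 1)
U(a) = 1/(1 + a) (U(a) = 1/(1/1 + a) = 1/(1 + a))
1/(U(48) - 29*6) = 1/(1/(1 + 48) - 29*6) = 1/(1/49 - 174) = 1/(-8525/49) = -49/8525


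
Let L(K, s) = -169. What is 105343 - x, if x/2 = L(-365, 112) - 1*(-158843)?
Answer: -212005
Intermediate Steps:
x = 317348 (x = 2*(-169 - 1*(-158843)) = 2*(-169 + 158843) = 2*158674 = 317348)
105343 - x = 105343 - 1*317348 = 105343 - 317348 = -212005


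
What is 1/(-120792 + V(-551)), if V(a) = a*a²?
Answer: -1/167404943 ≈ -5.9735e-9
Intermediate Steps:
V(a) = a³
1/(-120792 + V(-551)) = 1/(-120792 + (-551)³) = 1/(-120792 - 167284151) = 1/(-167404943) = -1/167404943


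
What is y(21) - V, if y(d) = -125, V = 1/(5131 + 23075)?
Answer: -3525751/28206 ≈ -125.00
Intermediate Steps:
V = 1/28206 ≈ 3.5453e-5
y(21) - V = -125 - 1*1/28206 = -125 - 1/28206 = -3525751/28206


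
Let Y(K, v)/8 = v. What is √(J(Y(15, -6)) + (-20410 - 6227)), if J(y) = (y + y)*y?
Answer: I*√22029 ≈ 148.42*I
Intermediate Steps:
Y(K, v) = 8*v
J(y) = 2*y² (J(y) = (2*y)*y = 2*y²)
√(J(Y(15, -6)) + (-20410 - 6227)) = √(2*(8*(-6))² + (-20410 - 6227)) = √(2*(-48)² - 26637) = √(2*2304 - 26637) = √(4608 - 26637) = √(-22029) = I*√22029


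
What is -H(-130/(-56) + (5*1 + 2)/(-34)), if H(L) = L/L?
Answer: -1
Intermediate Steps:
H(L) = 1
-H(-130/(-56) + (5*1 + 2)/(-34)) = -1*1 = -1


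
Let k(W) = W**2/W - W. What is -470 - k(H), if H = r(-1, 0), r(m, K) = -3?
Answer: -470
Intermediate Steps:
H = -3
k(W) = 0 (k(W) = W - W = 0)
-470 - k(H) = -470 - 1*0 = -470 + 0 = -470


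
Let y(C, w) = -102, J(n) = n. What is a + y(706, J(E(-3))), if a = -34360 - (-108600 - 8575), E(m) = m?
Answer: 82713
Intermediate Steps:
a = 82815 (a = -34360 - 1*(-117175) = -34360 + 117175 = 82815)
a + y(706, J(E(-3))) = 82815 - 102 = 82713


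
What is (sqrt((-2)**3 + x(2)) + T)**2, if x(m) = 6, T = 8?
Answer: (8 + I*sqrt(2))**2 ≈ 62.0 + 22.627*I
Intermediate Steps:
(sqrt((-2)**3 + x(2)) + T)**2 = (sqrt((-2)**3 + 6) + 8)**2 = (sqrt(-8 + 6) + 8)**2 = (sqrt(-2) + 8)**2 = (I*sqrt(2) + 8)**2 = (8 + I*sqrt(2))**2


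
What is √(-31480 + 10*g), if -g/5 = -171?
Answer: I*√22930 ≈ 151.43*I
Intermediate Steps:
g = 855 (g = -5*(-171) = 855)
√(-31480 + 10*g) = √(-31480 + 10*855) = √(-31480 + 8550) = √(-22930) = I*√22930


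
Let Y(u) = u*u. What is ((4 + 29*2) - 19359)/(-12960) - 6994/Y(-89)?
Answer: 62209297/102656160 ≈ 0.60600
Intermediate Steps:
Y(u) = u**2
((4 + 29*2) - 19359)/(-12960) - 6994/Y(-89) = ((4 + 29*2) - 19359)/(-12960) - 6994/((-89)**2) = ((4 + 58) - 19359)*(-1/12960) - 6994/7921 = (62 - 19359)*(-1/12960) - 6994*1/7921 = -19297*(-1/12960) - 6994/7921 = 19297/12960 - 6994/7921 = 62209297/102656160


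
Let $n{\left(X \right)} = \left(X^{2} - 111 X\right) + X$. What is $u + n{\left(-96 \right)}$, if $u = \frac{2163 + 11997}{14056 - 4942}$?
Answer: $\frac{30042104}{1519} \approx 19778.0$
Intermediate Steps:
$n{\left(X \right)} = X^{2} - 110 X$
$u = \frac{2360}{1519}$ ($u = \frac{14160}{9114} = 14160 \cdot \frac{1}{9114} = \frac{2360}{1519} \approx 1.5537$)
$u + n{\left(-96 \right)} = \frac{2360}{1519} - 96 \left(-110 - 96\right) = \frac{2360}{1519} - -19776 = \frac{2360}{1519} + 19776 = \frac{30042104}{1519}$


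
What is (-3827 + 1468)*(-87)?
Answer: 205233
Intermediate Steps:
(-3827 + 1468)*(-87) = -2359*(-87) = 205233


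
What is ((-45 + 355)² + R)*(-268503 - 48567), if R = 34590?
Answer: -41437878300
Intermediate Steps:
((-45 + 355)² + R)*(-268503 - 48567) = ((-45 + 355)² + 34590)*(-268503 - 48567) = (310² + 34590)*(-317070) = (96100 + 34590)*(-317070) = 130690*(-317070) = -41437878300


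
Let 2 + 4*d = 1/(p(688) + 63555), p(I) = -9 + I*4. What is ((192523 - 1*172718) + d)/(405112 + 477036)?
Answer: 5251994965/233938592416 ≈ 0.022450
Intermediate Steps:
p(I) = -9 + 4*I
d = -132595/265192 (d = -1/2 + 1/(4*((-9 + 4*688) + 63555)) = -1/2 + 1/(4*((-9 + 2752) + 63555)) = -1/2 + 1/(4*(2743 + 63555)) = -1/2 + (1/4)/66298 = -1/2 + (1/4)*(1/66298) = -1/2 + 1/265192 = -132595/265192 ≈ -0.50000)
((192523 - 1*172718) + d)/(405112 + 477036) = ((192523 - 1*172718) - 132595/265192)/(405112 + 477036) = ((192523 - 172718) - 132595/265192)/882148 = (19805 - 132595/265192)*(1/882148) = (5251994965/265192)*(1/882148) = 5251994965/233938592416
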